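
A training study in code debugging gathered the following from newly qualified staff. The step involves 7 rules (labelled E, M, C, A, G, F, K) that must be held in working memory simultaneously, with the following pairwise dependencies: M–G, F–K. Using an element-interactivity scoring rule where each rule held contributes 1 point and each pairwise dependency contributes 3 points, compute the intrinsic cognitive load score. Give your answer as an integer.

Count of rules held simultaneously: 7.
Count of pairwise dependencies listed: 2.
Element contribution: 7 × 1 = 7.
Interaction contribution: 2 × 3 = 6.
Intrinsic load = 7 + 6 = 13.

13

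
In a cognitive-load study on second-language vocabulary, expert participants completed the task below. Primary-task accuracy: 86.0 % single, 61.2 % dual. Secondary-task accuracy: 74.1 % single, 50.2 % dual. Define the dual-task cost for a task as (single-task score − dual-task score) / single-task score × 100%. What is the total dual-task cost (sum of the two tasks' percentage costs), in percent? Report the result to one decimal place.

Primary cost = (86.0 − 61.2) / 86.0 × 100% = 28.8372%.
Secondary cost = (74.1 − 50.2) / 74.1 × 100% = 32.2537%.
Total = 28.8372% + 32.2537% = 61.0909% ≈ 61.1%.

61.1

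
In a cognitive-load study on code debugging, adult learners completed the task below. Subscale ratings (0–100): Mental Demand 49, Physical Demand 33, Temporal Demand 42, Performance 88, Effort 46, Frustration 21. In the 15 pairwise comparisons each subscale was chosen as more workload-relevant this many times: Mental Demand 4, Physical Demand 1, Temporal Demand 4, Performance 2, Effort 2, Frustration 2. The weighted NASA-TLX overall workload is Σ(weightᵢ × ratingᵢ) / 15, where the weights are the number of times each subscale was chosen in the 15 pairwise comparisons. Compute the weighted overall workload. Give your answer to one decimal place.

The tallies are the weights (they sum to 15).
Weighted sum = 4·49 + 1·33 + 4·42 + 2·88 + 2·46 + 2·21
            = 196 + 33 + 168 + 176 + 92 + 42 = 707.
Overall workload = 707 / 15 = 47.1333 ≈ 47.1.

47.1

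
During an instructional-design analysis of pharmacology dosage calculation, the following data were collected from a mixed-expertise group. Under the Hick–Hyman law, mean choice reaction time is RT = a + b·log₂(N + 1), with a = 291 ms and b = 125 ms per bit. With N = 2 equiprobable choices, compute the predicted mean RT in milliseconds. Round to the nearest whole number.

489

log₂(2 + 1) = log₂(3) = 1.5850.
RT = 291 + 125 × 1.5850 = 291 + 198.1250 = 489.1250 ms.
≈ 489 ms.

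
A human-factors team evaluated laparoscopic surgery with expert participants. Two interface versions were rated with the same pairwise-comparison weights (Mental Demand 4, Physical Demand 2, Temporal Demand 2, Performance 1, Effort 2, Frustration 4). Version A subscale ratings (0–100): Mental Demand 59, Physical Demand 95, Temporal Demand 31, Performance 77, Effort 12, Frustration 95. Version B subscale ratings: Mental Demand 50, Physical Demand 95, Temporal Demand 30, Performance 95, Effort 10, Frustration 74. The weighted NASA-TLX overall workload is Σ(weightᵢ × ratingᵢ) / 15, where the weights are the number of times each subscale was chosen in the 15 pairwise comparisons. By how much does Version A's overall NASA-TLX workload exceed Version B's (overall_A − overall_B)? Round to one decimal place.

7.2

Version A weighted sum = 4·59 + 2·95 + 2·31 + 1·77 + 2·12 + 4·95 = 236 + 190 + 62 + 77 + 24 + 380 = 969; overall_A = 969/15 = 64.6000.
Version B weighted sum = 4·50 + 2·95 + 2·30 + 1·95 + 2·10 + 4·74 = 200 + 190 + 60 + 95 + 20 + 296 = 861; overall_B = 861/15 = 57.4000.
Difference = 64.6000 − 57.4000 = 7.2000 ≈ 7.2.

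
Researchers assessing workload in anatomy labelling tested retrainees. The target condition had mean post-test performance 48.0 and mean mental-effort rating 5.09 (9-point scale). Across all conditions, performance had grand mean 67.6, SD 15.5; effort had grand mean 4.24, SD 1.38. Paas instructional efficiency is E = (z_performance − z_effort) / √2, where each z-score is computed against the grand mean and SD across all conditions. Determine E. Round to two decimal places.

-1.33

z_performance = (48.0 − 67.6) / 15.5 = -19.6000 / 15.5 = -1.2645.
z_effort = (5.09 − 4.24) / 1.38 = 0.8500 / 1.38 = 0.6159.
z_P − z_E = -1.2645 − 0.6159 = -1.8804.
E = -1.8804 / √2 = -1.8804 / 1.41421 = -1.3296 ≈ -1.33.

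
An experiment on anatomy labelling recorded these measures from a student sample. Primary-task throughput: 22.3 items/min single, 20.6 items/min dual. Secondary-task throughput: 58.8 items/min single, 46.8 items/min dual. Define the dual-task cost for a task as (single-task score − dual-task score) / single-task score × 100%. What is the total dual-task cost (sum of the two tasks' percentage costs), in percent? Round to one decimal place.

Primary cost = (22.3 − 20.6) / 22.3 × 100% = 7.6233%.
Secondary cost = (58.8 − 46.8) / 58.8 × 100% = 20.4082%.
Total = 7.6233% + 20.4082% = 28.0315% ≈ 28.0%.

28.0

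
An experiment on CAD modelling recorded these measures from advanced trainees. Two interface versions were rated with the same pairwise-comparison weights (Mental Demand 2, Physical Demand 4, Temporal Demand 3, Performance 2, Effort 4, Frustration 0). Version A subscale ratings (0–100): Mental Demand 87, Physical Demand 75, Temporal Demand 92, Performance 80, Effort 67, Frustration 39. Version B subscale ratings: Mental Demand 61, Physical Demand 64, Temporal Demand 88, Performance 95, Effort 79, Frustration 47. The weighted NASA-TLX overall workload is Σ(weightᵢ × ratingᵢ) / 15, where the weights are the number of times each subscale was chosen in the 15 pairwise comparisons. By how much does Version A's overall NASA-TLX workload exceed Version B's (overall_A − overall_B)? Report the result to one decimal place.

Version A weighted sum = 2·87 + 4·75 + 3·92 + 2·80 + 4·67 + 0·39 = 174 + 300 + 276 + 160 + 268 + 0 = 1178; overall_A = 1178/15 = 78.5333.
Version B weighted sum = 2·61 + 4·64 + 3·88 + 2·95 + 4·79 + 0·47 = 122 + 256 + 264 + 190 + 316 + 0 = 1148; overall_B = 1148/15 = 76.5333.
Difference = 78.5333 − 76.5333 = 2.0000 ≈ 2.0.

2.0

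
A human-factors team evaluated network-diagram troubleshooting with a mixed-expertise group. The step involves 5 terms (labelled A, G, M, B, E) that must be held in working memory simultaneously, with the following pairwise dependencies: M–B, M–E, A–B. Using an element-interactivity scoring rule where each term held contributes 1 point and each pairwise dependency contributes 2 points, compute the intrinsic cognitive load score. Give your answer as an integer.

11

Count of terms held simultaneously: 5.
Count of pairwise dependencies listed: 3.
Element contribution: 5 × 1 = 5.
Interaction contribution: 3 × 2 = 6.
Intrinsic load = 5 + 6 = 11.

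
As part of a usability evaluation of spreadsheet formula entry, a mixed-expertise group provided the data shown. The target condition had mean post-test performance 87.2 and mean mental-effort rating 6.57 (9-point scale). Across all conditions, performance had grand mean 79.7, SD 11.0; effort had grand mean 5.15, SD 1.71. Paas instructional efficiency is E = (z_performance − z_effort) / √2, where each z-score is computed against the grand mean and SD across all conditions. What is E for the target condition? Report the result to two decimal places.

z_performance = (87.2 − 79.7) / 11.0 = 7.5000 / 11.0 = 0.6818.
z_effort = (6.57 − 5.15) / 1.71 = 1.4200 / 1.71 = 0.8304.
z_P − z_E = 0.6818 − 0.8304 = -0.1486.
E = -0.1486 / √2 = -0.1486 / 1.41421 = -0.1051 ≈ -0.11.

-0.11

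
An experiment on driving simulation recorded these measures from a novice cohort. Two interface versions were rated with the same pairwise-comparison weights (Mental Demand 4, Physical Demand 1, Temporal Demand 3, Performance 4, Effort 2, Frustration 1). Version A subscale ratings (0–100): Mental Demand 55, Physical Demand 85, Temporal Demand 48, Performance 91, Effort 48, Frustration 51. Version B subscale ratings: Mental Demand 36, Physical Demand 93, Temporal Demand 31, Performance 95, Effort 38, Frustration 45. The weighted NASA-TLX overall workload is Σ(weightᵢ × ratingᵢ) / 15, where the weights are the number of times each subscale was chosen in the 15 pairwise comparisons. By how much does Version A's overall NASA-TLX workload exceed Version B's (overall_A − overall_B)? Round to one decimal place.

Version A weighted sum = 4·55 + 1·85 + 3·48 + 4·91 + 2·48 + 1·51 = 220 + 85 + 144 + 364 + 96 + 51 = 960; overall_A = 960/15 = 64.0000.
Version B weighted sum = 4·36 + 1·93 + 3·31 + 4·95 + 2·38 + 1·45 = 144 + 93 + 93 + 380 + 76 + 45 = 831; overall_B = 831/15 = 55.4000.
Difference = 64.0000 − 55.4000 = 8.6000 ≈ 8.6.

8.6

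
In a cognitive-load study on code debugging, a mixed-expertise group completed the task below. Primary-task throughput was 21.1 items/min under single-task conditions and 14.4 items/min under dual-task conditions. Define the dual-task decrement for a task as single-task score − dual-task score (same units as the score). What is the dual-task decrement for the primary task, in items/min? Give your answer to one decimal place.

6.7

Decrement = 21.1 − 14.4 = 6.7000 items/min ≈ 6.7 items/min.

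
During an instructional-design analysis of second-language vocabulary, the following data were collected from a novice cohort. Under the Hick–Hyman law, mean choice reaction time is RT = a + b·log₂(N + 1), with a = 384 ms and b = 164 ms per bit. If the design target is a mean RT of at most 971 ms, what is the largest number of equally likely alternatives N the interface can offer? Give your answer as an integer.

10

Set 384 + 164·log₂(N + 1) ≤ 971.
log₂(N + 1) ≤ (971 − 384) / 164 = 3.5793.
N + 1 ≤ 2^3.5793 = 11.9530.
N ≤ 10.9530, so the largest integer N is 10.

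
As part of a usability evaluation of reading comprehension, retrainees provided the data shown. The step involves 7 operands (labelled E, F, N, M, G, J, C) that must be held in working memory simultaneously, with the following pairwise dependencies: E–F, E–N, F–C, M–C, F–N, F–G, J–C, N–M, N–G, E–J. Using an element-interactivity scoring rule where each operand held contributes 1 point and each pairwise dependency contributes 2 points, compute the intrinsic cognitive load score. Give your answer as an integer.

27

Count of operands held simultaneously: 7.
Count of pairwise dependencies listed: 10.
Element contribution: 7 × 1 = 7.
Interaction contribution: 10 × 2 = 20.
Intrinsic load = 7 + 20 = 27.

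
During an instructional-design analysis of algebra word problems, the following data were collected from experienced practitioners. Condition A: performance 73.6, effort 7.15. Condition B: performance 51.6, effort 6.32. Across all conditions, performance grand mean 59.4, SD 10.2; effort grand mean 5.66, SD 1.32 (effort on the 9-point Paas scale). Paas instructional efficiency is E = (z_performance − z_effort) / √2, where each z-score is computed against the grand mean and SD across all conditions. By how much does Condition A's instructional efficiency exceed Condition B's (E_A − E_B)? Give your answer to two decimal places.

1.08

Condition A: z_P = (73.6 − 59.4)/10.2 = 1.3922; z_E = (7.15 − 5.66)/1.32 = 1.1288; E_A = (1.3922 − 1.1288)/√2 = 0.1863.
Condition B: z_P = (51.6 − 59.4)/10.2 = -0.7647; z_E = (6.32 − 5.66)/1.32 = 0.5000; E_B = (-0.7647 − 0.5000)/√2 = -0.8943.
E_A − E_B = 0.1863 − (-0.8943) = 1.0806 ≈ 1.08.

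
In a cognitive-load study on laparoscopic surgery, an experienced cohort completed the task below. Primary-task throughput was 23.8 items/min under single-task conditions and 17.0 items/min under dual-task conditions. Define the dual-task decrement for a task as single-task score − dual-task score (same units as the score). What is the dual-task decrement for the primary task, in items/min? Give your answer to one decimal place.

6.8

Decrement = 23.8 − 17.0 = 6.8000 items/min ≈ 6.8 items/min.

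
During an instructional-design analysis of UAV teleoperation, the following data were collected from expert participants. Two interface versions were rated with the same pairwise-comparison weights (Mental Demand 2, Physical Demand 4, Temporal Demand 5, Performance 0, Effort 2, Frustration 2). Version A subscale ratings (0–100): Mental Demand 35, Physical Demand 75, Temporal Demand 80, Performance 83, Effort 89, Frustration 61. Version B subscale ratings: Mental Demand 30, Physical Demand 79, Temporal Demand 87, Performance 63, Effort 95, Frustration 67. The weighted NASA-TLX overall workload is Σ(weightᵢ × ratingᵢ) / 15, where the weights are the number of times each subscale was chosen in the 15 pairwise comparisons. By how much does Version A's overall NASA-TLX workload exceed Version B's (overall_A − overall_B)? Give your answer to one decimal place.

Version A weighted sum = 2·35 + 4·75 + 5·80 + 0·83 + 2·89 + 2·61 = 70 + 300 + 400 + 0 + 178 + 122 = 1070; overall_A = 1070/15 = 71.3333.
Version B weighted sum = 2·30 + 4·79 + 5·87 + 0·63 + 2·95 + 2·67 = 60 + 316 + 435 + 0 + 190 + 134 = 1135; overall_B = 1135/15 = 75.6667.
Difference = 71.3333 − 75.6667 = -4.3334 ≈ -4.3.

-4.3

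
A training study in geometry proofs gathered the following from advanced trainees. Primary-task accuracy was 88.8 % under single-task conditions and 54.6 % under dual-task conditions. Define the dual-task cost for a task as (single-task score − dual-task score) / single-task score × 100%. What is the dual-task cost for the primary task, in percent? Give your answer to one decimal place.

Cost = (88.8 − 54.6) / 88.8 × 100%
     = 34.2000 / 88.8 × 100% = 38.5135%.
≈ 38.5%.

38.5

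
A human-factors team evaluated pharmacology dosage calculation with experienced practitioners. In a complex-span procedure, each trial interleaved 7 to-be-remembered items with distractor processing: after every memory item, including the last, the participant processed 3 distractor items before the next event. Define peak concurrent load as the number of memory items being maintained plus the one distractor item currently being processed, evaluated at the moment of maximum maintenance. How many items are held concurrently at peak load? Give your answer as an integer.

8

Maintenance is greatest during the distractor(s) after memory item 7: all 7 memory items are being held.
One distractor item is concurrently being processed.
Peak concurrent load = 7 + 1 = 8 items.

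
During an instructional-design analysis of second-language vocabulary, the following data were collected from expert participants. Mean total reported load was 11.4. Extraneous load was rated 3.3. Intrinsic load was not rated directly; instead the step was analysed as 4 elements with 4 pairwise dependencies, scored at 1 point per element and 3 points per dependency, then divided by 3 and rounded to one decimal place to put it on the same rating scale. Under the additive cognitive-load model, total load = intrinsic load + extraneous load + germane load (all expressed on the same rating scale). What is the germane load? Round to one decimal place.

Intrinsic (element-interactivity): (4 × 1 + 4 × 3) / 3 = 16 / 3 = 5.3333 → 5.3.
germane load = total − intrinsic − extraneous
             = 11.4 − 5.3 − 3.3 = 2.8.

2.8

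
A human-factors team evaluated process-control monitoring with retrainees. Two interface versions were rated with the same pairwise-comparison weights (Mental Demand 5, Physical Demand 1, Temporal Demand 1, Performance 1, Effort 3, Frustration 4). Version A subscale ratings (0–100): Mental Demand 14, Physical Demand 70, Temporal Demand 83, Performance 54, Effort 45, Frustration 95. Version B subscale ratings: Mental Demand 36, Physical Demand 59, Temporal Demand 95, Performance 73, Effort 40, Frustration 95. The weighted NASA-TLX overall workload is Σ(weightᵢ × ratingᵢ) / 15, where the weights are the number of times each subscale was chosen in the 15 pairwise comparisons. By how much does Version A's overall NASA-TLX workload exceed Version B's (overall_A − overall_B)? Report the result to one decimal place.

-7.7

Version A weighted sum = 5·14 + 1·70 + 1·83 + 1·54 + 3·45 + 4·95 = 70 + 70 + 83 + 54 + 135 + 380 = 792; overall_A = 792/15 = 52.8000.
Version B weighted sum = 5·36 + 1·59 + 1·95 + 1·73 + 3·40 + 4·95 = 180 + 59 + 95 + 73 + 120 + 380 = 907; overall_B = 907/15 = 60.4667.
Difference = 52.8000 − 60.4667 = -7.6667 ≈ -7.7.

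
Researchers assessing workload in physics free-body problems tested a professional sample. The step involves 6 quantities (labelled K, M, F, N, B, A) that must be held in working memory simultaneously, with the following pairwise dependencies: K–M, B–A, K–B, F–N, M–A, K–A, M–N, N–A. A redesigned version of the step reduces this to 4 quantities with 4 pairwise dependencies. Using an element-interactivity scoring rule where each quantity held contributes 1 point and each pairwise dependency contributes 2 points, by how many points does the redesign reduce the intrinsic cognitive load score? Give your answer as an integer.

10

Original: 6 × 1 + 8 × 2 = 6 + 16 = 22.
Redesigned: 4 × 1 + 4 × 2 = 4 + 8 = 12.
Reduction = 22 − 12 = 10.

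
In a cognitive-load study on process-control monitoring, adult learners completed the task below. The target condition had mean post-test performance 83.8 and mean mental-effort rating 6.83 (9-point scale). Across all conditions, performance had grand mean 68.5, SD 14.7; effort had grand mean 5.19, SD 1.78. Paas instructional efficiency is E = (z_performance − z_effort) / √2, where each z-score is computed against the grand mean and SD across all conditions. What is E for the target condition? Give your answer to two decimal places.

0.08

z_performance = (83.8 − 68.5) / 14.7 = 15.3000 / 14.7 = 1.0408.
z_effort = (6.83 − 5.19) / 1.78 = 1.6400 / 1.78 = 0.9213.
z_P − z_E = 1.0408 − 0.9213 = 0.1195.
E = 0.1195 / √2 = 0.1195 / 1.41421 = 0.0845 ≈ 0.08.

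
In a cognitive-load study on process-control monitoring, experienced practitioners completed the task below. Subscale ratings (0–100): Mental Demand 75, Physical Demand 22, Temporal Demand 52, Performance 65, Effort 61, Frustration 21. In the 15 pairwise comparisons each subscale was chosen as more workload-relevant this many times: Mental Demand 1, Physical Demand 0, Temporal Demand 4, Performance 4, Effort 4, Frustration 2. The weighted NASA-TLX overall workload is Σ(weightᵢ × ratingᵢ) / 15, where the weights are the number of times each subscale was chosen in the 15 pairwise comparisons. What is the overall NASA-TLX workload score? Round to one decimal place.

The tallies are the weights (they sum to 15).
Weighted sum = 1·75 + 0·22 + 4·52 + 4·65 + 4·61 + 2·21
            = 75 + 0 + 208 + 260 + 244 + 42 = 829.
Overall workload = 829 / 15 = 55.2667 ≈ 55.3.

55.3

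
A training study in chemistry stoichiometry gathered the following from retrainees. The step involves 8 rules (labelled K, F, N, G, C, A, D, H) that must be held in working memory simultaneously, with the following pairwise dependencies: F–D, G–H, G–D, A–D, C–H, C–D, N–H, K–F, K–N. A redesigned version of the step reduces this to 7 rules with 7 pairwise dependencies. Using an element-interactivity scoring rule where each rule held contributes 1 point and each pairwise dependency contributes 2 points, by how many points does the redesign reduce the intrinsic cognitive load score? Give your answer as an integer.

5

Original: 8 × 1 + 9 × 2 = 8 + 18 = 26.
Redesigned: 7 × 1 + 7 × 2 = 7 + 14 = 21.
Reduction = 26 − 21 = 5.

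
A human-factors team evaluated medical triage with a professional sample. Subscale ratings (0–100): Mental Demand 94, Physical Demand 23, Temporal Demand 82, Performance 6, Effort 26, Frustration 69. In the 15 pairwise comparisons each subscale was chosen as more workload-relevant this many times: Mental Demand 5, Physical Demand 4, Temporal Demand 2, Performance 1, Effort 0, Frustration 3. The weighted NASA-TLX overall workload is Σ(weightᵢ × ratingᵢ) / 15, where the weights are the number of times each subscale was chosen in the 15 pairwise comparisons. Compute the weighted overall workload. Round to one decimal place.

62.6

The tallies are the weights (they sum to 15).
Weighted sum = 5·94 + 4·23 + 2·82 + 1·6 + 0·26 + 3·69
            = 470 + 92 + 164 + 6 + 0 + 207 = 939.
Overall workload = 939 / 15 = 62.6000 ≈ 62.6.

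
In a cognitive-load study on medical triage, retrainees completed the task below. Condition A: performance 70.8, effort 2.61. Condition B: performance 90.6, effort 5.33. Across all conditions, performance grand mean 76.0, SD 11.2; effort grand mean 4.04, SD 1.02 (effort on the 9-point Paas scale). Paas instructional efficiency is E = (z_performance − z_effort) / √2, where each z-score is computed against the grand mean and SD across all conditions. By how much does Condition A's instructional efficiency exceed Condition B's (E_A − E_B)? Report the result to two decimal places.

Condition A: z_P = (70.8 − 76.0)/11.2 = -0.4643; z_E = (2.61 − 4.04)/1.02 = -1.4020; E_A = (-0.4643 − (-1.4020))/√2 = 0.6631.
Condition B: z_P = (90.6 − 76.0)/11.2 = 1.3036; z_E = (5.33 − 4.04)/1.02 = 1.2647; E_B = (1.3036 − 1.2647)/√2 = 0.0275.
E_A − E_B = 0.6631 − 0.0275 = 0.6356 ≈ 0.64.

0.64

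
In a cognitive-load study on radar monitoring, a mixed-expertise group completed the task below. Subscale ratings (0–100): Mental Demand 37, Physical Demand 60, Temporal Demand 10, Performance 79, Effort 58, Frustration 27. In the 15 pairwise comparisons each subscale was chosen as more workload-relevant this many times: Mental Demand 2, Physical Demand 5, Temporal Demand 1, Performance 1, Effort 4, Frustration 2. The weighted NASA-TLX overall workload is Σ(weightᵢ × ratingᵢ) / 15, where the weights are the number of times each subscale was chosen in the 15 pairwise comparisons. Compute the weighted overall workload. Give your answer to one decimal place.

The tallies are the weights (they sum to 15).
Weighted sum = 2·37 + 5·60 + 1·10 + 1·79 + 4·58 + 2·27
            = 74 + 300 + 10 + 79 + 232 + 54 = 749.
Overall workload = 749 / 15 = 49.9333 ≈ 49.9.

49.9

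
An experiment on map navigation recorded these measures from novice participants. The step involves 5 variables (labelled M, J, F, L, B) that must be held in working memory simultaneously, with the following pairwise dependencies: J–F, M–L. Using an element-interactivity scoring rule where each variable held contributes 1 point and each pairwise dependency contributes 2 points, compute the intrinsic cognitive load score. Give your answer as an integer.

9

Count of variables held simultaneously: 5.
Count of pairwise dependencies listed: 2.
Element contribution: 5 × 1 = 5.
Interaction contribution: 2 × 2 = 4.
Intrinsic load = 5 + 4 = 9.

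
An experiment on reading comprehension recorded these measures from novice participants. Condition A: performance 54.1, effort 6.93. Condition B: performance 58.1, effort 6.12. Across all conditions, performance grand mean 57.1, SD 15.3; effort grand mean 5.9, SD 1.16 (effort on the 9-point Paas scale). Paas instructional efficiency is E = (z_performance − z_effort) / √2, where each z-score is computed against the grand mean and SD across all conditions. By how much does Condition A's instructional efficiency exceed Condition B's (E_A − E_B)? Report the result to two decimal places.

-0.68

Condition A: z_P = (54.1 − 57.1)/15.3 = -0.1961; z_E = (6.93 − 5.9)/1.16 = 0.8879; E_A = (-0.1961 − 0.8879)/√2 = -0.7665.
Condition B: z_P = (58.1 − 57.1)/15.3 = 0.0654; z_E = (6.12 − 5.9)/1.16 = 0.1897; E_B = (0.0654 − 0.1897)/√2 = -0.0879.
E_A − E_B = -0.7665 − (-0.0879) = -0.6786 ≈ -0.68.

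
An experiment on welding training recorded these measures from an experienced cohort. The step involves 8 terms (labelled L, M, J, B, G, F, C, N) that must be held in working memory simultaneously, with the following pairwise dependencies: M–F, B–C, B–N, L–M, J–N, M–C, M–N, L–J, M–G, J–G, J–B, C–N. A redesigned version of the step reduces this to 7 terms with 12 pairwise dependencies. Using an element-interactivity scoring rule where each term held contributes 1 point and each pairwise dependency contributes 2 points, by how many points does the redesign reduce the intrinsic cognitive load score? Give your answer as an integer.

1

Original: 8 × 1 + 12 × 2 = 8 + 24 = 32.
Redesigned: 7 × 1 + 12 × 2 = 7 + 24 = 31.
Reduction = 32 − 31 = 1.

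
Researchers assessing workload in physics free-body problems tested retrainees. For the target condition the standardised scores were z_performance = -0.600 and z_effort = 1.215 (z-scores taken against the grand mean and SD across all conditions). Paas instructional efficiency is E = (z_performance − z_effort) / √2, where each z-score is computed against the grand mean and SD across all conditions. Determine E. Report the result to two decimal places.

z_P − z_E = -0.600 − 1.215 = -1.8150.
E = -1.8150 / √2 = -1.8150 / 1.41421 = -1.2834 ≈ -1.28.

-1.28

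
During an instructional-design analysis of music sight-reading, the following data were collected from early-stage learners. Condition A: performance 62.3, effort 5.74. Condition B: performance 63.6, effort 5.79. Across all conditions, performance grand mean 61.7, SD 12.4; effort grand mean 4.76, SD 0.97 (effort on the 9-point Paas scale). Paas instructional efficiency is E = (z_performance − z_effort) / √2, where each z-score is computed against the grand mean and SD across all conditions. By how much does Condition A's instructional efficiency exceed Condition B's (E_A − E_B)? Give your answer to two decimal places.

Condition A: z_P = (62.3 − 61.7)/12.4 = 0.0484; z_E = (5.74 − 4.76)/0.97 = 1.0103; E_A = (0.0484 − 1.0103)/√2 = -0.6802.
Condition B: z_P = (63.6 − 61.7)/12.4 = 0.1532; z_E = (5.79 − 4.76)/0.97 = 1.0619; E_B = (0.1532 − 1.0619)/√2 = -0.6425.
E_A − E_B = -0.6802 − (-0.6425) = -0.0377 ≈ -0.04.

-0.04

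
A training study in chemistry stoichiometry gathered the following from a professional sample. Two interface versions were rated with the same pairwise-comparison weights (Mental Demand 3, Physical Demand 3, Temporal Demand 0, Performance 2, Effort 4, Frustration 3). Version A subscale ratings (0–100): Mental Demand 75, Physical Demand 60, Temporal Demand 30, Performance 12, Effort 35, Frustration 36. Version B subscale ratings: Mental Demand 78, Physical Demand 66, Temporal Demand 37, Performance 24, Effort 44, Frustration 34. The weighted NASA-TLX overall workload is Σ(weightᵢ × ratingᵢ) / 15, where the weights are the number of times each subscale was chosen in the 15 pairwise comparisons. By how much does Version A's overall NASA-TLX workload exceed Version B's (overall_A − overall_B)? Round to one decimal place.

-5.4

Version A weighted sum = 3·75 + 3·60 + 0·30 + 2·12 + 4·35 + 3·36 = 225 + 180 + 0 + 24 + 140 + 108 = 677; overall_A = 677/15 = 45.1333.
Version B weighted sum = 3·78 + 3·66 + 0·37 + 2·24 + 4·44 + 3·34 = 234 + 198 + 0 + 48 + 176 + 102 = 758; overall_B = 758/15 = 50.5333.
Difference = 45.1333 − 50.5333 = -5.4000 ≈ -5.4.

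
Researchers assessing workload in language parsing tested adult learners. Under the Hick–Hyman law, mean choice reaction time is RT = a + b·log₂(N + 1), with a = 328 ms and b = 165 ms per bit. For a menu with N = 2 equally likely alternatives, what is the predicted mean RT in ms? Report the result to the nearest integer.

log₂(2 + 1) = log₂(3) = 1.5850.
RT = 328 + 165 × 1.5850 = 328 + 261.5250 = 589.5250 ms.
≈ 590 ms.

590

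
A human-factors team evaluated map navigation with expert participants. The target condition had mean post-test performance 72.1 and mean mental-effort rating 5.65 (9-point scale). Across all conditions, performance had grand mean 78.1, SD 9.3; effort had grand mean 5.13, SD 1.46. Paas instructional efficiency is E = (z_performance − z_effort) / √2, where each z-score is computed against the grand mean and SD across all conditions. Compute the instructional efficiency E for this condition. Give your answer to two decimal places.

z_performance = (72.1 − 78.1) / 9.3 = -6.0000 / 9.3 = -0.6452.
z_effort = (5.65 − 5.13) / 1.46 = 0.5200 / 1.46 = 0.3562.
z_P − z_E = -0.6452 − 0.3562 = -1.0014.
E = -1.0014 / √2 = -1.0014 / 1.41421 = -0.7081 ≈ -0.71.

-0.71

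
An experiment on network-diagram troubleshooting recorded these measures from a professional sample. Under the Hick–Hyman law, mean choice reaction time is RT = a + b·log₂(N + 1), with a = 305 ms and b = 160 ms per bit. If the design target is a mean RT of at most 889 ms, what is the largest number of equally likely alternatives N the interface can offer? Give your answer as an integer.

11

Set 305 + 160·log₂(N + 1) ≤ 889.
log₂(N + 1) ≤ (889 − 305) / 160 = 3.6500.
N + 1 ≤ 2^3.6500 = 12.5533.
N ≤ 11.5533, so the largest integer N is 11.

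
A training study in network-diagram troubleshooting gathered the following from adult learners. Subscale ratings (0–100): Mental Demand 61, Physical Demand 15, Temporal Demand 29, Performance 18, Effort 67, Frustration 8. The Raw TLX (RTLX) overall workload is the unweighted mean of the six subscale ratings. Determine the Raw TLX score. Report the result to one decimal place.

Sum of ratings = 61 + 15 + 29 + 18 + 67 + 8 = 198.
RTLX = 198 / 6 = 33.0000 ≈ 33.0.

33.0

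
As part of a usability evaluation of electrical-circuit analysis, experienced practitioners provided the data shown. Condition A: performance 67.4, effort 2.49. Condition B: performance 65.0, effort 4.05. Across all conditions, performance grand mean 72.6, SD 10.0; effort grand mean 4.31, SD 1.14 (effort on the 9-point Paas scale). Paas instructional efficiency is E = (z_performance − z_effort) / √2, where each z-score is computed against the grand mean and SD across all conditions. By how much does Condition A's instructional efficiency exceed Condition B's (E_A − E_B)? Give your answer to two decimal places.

1.14

Condition A: z_P = (67.4 − 72.6)/10.0 = -0.5200; z_E = (2.49 − 4.31)/1.14 = -1.5965; E_A = (-0.5200 − (-1.5965))/√2 = 0.7612.
Condition B: z_P = (65.0 − 72.6)/10.0 = -0.7600; z_E = (4.05 − 4.31)/1.14 = -0.2281; E_B = (-0.7600 − (-0.2281))/√2 = -0.3761.
E_A − E_B = 0.7612 − (-0.3761) = 1.1373 ≈ 1.14.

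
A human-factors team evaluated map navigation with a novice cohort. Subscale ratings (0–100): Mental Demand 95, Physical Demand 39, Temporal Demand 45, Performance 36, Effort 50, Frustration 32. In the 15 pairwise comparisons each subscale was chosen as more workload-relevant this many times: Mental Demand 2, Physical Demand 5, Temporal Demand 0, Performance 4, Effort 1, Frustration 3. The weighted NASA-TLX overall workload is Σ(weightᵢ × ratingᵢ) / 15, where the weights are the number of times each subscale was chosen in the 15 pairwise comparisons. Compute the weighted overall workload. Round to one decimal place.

The tallies are the weights (they sum to 15).
Weighted sum = 2·95 + 5·39 + 0·45 + 4·36 + 1·50 + 3·32
            = 190 + 195 + 0 + 144 + 50 + 96 = 675.
Overall workload = 675 / 15 = 45.0000 ≈ 45.0.

45.0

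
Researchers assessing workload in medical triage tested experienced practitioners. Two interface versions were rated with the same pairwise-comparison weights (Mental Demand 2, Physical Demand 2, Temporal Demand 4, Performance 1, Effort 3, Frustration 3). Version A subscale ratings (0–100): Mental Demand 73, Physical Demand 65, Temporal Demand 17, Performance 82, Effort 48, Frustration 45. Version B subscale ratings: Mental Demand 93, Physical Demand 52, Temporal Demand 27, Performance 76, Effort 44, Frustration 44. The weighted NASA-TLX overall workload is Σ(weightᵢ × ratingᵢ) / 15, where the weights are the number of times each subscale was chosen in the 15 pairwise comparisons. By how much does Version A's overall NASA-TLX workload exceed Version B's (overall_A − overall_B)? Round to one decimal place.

-2.2

Version A weighted sum = 2·73 + 2·65 + 4·17 + 1·82 + 3·48 + 3·45 = 146 + 130 + 68 + 82 + 144 + 135 = 705; overall_A = 705/15 = 47.0000.
Version B weighted sum = 2·93 + 2·52 + 4·27 + 1·76 + 3·44 + 3·44 = 186 + 104 + 108 + 76 + 132 + 132 = 738; overall_B = 738/15 = 49.2000.
Difference = 47.0000 − 49.2000 = -2.2000 ≈ -2.2.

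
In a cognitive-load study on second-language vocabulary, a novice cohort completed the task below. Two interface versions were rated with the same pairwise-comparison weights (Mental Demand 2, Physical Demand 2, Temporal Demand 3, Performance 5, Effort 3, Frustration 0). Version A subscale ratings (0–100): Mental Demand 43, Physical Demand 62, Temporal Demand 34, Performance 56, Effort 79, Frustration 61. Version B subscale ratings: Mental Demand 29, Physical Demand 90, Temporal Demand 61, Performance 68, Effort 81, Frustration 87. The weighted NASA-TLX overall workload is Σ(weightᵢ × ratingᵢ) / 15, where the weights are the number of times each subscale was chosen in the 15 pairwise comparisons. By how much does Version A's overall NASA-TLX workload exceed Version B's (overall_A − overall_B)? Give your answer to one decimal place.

Version A weighted sum = 2·43 + 2·62 + 3·34 + 5·56 + 3·79 + 0·61 = 86 + 124 + 102 + 280 + 237 + 0 = 829; overall_A = 829/15 = 55.2667.
Version B weighted sum = 2·29 + 2·90 + 3·61 + 5·68 + 3·81 + 0·87 = 58 + 180 + 183 + 340 + 243 + 0 = 1004; overall_B = 1004/15 = 66.9333.
Difference = 55.2667 − 66.9333 = -11.6666 ≈ -11.7.

-11.7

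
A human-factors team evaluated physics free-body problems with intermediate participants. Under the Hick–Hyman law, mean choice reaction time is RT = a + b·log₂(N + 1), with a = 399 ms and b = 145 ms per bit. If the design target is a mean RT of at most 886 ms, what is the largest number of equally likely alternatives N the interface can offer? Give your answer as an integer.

Set 399 + 145·log₂(N + 1) ≤ 886.
log₂(N + 1) ≤ (886 − 399) / 145 = 3.3586.
N + 1 ≤ 2^3.3586 = 10.2574.
N ≤ 9.2574, so the largest integer N is 9.

9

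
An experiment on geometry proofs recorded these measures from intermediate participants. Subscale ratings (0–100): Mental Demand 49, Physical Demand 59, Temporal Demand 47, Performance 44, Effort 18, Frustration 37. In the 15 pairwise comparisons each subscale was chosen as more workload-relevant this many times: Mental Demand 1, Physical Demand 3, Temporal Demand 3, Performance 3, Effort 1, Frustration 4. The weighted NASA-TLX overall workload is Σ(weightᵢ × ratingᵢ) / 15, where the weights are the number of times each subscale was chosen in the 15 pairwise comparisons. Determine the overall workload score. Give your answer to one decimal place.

44.3

The tallies are the weights (they sum to 15).
Weighted sum = 1·49 + 3·59 + 3·47 + 3·44 + 1·18 + 4·37
            = 49 + 177 + 141 + 132 + 18 + 148 = 665.
Overall workload = 665 / 15 = 44.3333 ≈ 44.3.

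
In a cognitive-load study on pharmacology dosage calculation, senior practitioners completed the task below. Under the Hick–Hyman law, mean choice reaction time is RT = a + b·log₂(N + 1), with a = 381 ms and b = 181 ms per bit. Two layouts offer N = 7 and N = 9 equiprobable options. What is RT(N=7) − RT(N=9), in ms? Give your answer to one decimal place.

-58.3

RT(7) = 381 + 181·log₂(8) = 381 + 181·3.0000 = 924.0000 ms.
RT(9) = 381 + 181·log₂(10) = 381 + 181·3.3219 = 982.2639 ms.
Difference = 924.0000 − 982.2639 = -58.2639 ≈ -58.3 ms.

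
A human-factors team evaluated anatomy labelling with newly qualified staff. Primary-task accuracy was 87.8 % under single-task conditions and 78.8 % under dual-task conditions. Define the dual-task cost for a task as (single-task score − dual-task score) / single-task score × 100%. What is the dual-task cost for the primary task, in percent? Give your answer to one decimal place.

Cost = (87.8 − 78.8) / 87.8 × 100%
     = 9.0000 / 87.8 × 100% = 10.2506%.
≈ 10.3%.

10.3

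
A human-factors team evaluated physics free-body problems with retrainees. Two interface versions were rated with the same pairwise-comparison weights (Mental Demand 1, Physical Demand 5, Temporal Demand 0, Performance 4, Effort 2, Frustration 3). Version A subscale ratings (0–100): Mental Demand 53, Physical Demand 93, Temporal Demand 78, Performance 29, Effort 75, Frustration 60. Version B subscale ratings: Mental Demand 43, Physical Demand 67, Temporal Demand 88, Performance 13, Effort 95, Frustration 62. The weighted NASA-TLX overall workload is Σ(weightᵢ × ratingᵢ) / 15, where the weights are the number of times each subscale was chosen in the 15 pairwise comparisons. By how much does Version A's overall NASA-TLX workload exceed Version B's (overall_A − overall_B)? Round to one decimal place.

10.5

Version A weighted sum = 1·53 + 5·93 + 0·78 + 4·29 + 2·75 + 3·60 = 53 + 465 + 0 + 116 + 150 + 180 = 964; overall_A = 964/15 = 64.2667.
Version B weighted sum = 1·43 + 5·67 + 0·88 + 4·13 + 2·95 + 3·62 = 43 + 335 + 0 + 52 + 190 + 186 = 806; overall_B = 806/15 = 53.7333.
Difference = 64.2667 − 53.7333 = 10.5334 ≈ 10.5.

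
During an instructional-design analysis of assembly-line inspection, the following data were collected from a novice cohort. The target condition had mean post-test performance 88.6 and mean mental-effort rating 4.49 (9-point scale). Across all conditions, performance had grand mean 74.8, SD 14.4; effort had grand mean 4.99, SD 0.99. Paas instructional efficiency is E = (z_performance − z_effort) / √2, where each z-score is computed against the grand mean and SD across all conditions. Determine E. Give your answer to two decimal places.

z_performance = (88.6 − 74.8) / 14.4 = 13.8000 / 14.4 = 0.9583.
z_effort = (4.49 − 4.99) / 0.99 = -0.5000 / 0.99 = -0.5051.
z_P − z_E = 0.9583 − (-0.5051) = 1.4634.
E = 1.4634 / √2 = 1.4634 / 1.41421 = 1.0348 ≈ 1.03.

1.03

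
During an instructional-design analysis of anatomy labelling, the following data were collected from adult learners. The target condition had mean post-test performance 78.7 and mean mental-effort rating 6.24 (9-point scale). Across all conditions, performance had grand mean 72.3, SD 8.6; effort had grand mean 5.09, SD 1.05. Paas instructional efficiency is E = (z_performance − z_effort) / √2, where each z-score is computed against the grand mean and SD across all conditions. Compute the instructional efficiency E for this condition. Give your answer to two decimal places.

z_performance = (78.7 − 72.3) / 8.6 = 6.4000 / 8.6 = 0.7442.
z_effort = (6.24 − 5.09) / 1.05 = 1.1500 / 1.05 = 1.0952.
z_P − z_E = 0.7442 − 1.0952 = -0.3510.
E = -0.3510 / √2 = -0.3510 / 1.41421 = -0.2482 ≈ -0.25.

-0.25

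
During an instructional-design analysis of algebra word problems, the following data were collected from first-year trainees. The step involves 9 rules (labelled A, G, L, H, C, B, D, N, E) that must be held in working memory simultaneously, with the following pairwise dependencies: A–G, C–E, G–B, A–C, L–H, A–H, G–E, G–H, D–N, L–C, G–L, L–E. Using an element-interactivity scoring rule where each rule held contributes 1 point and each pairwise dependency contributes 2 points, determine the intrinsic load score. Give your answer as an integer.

Count of rules held simultaneously: 9.
Count of pairwise dependencies listed: 12.
Element contribution: 9 × 1 = 9.
Interaction contribution: 12 × 2 = 24.
Intrinsic load = 9 + 24 = 33.

33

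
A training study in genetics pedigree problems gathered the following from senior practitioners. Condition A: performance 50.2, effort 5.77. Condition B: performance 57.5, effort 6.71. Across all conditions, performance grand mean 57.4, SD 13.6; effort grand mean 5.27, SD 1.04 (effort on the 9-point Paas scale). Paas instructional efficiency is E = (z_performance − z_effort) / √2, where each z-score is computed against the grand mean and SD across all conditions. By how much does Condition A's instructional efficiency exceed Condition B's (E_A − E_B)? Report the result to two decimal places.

0.26

Condition A: z_P = (50.2 − 57.4)/13.6 = -0.5294; z_E = (5.77 − 5.27)/1.04 = 0.4808; E_A = (-0.5294 − 0.4808)/√2 = -0.7143.
Condition B: z_P = (57.5 − 57.4)/13.6 = 0.0074; z_E = (6.71 − 5.27)/1.04 = 1.3846; E_B = (0.0074 − 1.3846)/√2 = -0.9738.
E_A − E_B = -0.7143 − (-0.9738) = 0.2595 ≈ 0.26.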